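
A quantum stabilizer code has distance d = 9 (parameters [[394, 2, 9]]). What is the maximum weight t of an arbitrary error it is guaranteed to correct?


Code parameters: [[394, 2, 9]], distance d = 9.
Number of correctable errors = floor((d-1)/2)
= floor((9 - 1)/2)
= floor(8/2)
= 4

4


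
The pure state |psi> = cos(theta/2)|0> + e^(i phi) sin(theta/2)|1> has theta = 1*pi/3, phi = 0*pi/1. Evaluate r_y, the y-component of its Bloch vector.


theta = 1.0472, phi = 0.0000
r_y = sin(theta)*sin(phi) = 0.8660 * 0.0000
r_y = 0.0000

0.0000


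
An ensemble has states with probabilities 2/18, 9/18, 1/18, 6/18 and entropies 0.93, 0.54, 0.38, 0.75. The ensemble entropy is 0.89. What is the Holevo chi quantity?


chi = S(rho) - sum_i p_i * S(rho_i)
Weighted entropy = 2/18 * 0.93 + 9/18 * 0.54 + 1/18 * 0.38 + 6/18 * 0.75
= 0.6444
chi = 0.89 - 0.6444
= 0.2456

0.2456


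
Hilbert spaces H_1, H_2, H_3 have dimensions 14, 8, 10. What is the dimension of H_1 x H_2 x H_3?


dim(H_1 x H_2 x H_3) = 14 * 8 * 10
= 112 * 10
= 1120

1120


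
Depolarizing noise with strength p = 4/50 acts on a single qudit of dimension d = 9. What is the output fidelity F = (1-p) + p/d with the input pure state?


F = (1-p) + p/d
= (1 - 0.0800) + 0.0800/9
= 0.9200 + 0.0089
= 0.9289

0.9289


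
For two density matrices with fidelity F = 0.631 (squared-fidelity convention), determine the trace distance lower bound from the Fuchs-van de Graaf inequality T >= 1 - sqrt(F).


Fuchs-van de Graaf (squared-fidelity convention): 1 - sqrt(F) <= T <= sqrt(1 - F).
Lower bound: T >= 1 - sqrt(F)
sqrt(F) = sqrt(0.631) = 0.7944
T >= 1 - 0.7944
T >= 0.2056

0.2056


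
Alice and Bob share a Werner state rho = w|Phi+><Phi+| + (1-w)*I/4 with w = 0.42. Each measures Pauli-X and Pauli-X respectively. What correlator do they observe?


|Phi+> = (|00> + |11>)/sqrt(2)
For the pure Bell state, <X_A X_B> = +1 (Bell-state Pauli correlator).
The maximally-mixed part I/4 has tr(I/4 * P tensor P) = 0 for any traceless Pauli P.
So <X_A X_B>_rho = w * (+1) + (1 - w) * 0
= 0.42 * (+1)
= 0.4200

0.4200


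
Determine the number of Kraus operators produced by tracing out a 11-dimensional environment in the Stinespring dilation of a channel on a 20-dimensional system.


Tracing out the environment in an orthonormal basis {|i>_E} gives Kraus operators K_i = <i|_E U |0>_E.
Number of Kraus operators = dim(H_env) = d_env
= 11

11


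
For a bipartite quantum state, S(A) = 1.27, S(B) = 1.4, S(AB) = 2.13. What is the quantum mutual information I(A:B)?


I(A:B) = S(A) + S(B) - S(AB)
= 1.27 + 1.4 - 2.13
= 0.5400

0.5400


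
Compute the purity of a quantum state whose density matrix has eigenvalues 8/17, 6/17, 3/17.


tr(rho^2) = sum of eigenvalues squared
= (8/17)^2 + (6/17)^2 + (3/17)^2
= (64 + 36 + 9) / 289
= 109/289
= 0.3772

0.3772


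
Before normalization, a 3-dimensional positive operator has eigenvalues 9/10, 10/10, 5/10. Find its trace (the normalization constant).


tr(M) = sum of eigenvalues
= 9/10 + 10/10 + 5/10
= 24/10
= 2.4000

2.4000


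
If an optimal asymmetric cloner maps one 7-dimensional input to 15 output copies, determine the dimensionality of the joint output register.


Output space = H^(tensor 15) where dim(H) = 7
dim = 7^15
= 49 (after 2 factors)
= 343 (after 3 factors)
= 2401 (after 4 factors)
= 16807 (after 5 factors)
= 117649 (after 6 factors)
= 823543 (after 7 factors)
= 5764801 (after 8 factors)
= 40353607 (after 9 factors)
= 282475249 (after 10 factors)
= 1977326743 (after 11 factors)
= 13841287201 (after 12 factors)
= 96889010407 (after 13 factors)
= 678223072849 (after 14 factors)
= 4747561509943 (after 15 factors)
= 4747561509943

4747561509943


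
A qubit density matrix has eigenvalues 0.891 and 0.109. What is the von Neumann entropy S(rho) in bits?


S = -p*log2(p) - (1-p)*log2(1-p)
p = 0.8910, 1-p = 0.1090
= -0.8910 * log2(0.8910) - 0.1090 * log2(0.1090)
= -(-0.1484) - (-0.3485)
= 0.4969

0.4969


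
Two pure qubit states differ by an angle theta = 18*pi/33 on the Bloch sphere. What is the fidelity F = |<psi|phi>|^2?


For states separated by angle theta on Bloch sphere:
F = cos^2(theta/2)
theta = 18*pi/33 = 1.7136
theta/2 = 0.8568
cos(theta/2) = 0.6549
F = 0.4288

0.4288


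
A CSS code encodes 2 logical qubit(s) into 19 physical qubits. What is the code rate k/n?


Code rate R = k/n
= 2/19
= 0.1053

0.1053


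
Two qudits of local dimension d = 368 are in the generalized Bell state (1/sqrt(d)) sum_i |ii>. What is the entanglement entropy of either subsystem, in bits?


For a maximally entangled state in d x d:
S = log2(d) = log2(368)
= 8.5236

8.5236


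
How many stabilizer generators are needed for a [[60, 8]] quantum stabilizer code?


For an [[n,k]] stabilizer code:
Number of stabilizer generators = n - k
= 60 - 8
= 52

52


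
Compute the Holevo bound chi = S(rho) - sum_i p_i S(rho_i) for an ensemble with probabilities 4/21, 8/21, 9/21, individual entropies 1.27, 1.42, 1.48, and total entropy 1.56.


chi = S(rho) - sum_i p_i * S(rho_i)
Weighted entropy = 4/21 * 1.27 + 8/21 * 1.42 + 9/21 * 1.48
= 1.4171
chi = 1.56 - 1.4171
= 0.1429

0.1429


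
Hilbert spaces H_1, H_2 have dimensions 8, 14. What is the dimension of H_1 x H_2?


dim(H_1 x H_2) = 8 * 14
= 112

112


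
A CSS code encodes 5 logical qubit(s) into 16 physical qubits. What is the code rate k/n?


Code rate R = k/n
= 5/16
= 0.3125

0.3125


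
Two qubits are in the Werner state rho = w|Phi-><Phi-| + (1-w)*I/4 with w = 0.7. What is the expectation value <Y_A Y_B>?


|Phi-> = (|00> - |11>)/sqrt(2)
For the pure Bell state, <Y_A Y_B> = +1 (Bell-state Pauli correlator).
The maximally-mixed part I/4 has tr(I/4 * P tensor P) = 0 for any traceless Pauli P.
So <Y_A Y_B>_rho = w * (+1) + (1 - w) * 0
= 0.7 * (+1)
= 0.7000

0.7000


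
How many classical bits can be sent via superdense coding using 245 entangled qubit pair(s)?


Superdense coding allows 2 classical bits per shared entangled pair.
245 pair(s) -> 2 * 245 = 490 classical bits

490


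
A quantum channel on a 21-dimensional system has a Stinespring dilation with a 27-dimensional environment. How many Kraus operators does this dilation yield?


Tracing out the environment in an orthonormal basis {|i>_E} gives Kraus operators K_i = <i|_E U |0>_E.
Number of Kraus operators = dim(H_env) = d_env
= 27

27


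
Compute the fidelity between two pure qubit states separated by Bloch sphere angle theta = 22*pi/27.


For states separated by angle theta on Bloch sphere:
F = cos^2(theta/2)
theta = 22*pi/27 = 2.5598
theta/2 = 1.2799
cos(theta/2) = 0.2868
F = 0.0823

0.0823


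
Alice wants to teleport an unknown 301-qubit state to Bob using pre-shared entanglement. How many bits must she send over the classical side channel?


Quantum teleportation requires 2 classical bits per qubit teleported.
301 qubit(s) -> 2 * 301 = 602 classical bits

602


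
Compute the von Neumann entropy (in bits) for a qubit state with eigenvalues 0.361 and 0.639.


S = -p*log2(p) - (1-p)*log2(1-p)
p = 0.3610, 1-p = 0.6390
= -0.3610 * log2(0.3610) - 0.6390 * log2(0.6390)
= -(-0.5306) - (-0.4129)
= 0.9435

0.9435


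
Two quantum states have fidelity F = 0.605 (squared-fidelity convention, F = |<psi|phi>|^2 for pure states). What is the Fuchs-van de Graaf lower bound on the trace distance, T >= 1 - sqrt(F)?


Fuchs-van de Graaf (squared-fidelity convention): 1 - sqrt(F) <= T <= sqrt(1 - F).
Lower bound: T >= 1 - sqrt(F)
sqrt(F) = sqrt(0.605) = 0.7778
T >= 1 - 0.7778
T >= 0.2222

0.2222


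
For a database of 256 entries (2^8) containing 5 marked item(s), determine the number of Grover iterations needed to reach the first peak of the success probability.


After j Grover iterations the success probability is P(j) = sin^2((2j+1)*theta), where sin(theta) = sqrt(k/N).
N = 2^8 = 256, k = 5
sin(theta) = sqrt(k/N) = 0.1397542486
theta = arcsin(sqrt(k/N)) = 0.1402132233 rad
P(j) reaches its first maximum when (2j+1)*theta is as close as possible to pi/2, i.e. j = round(pi/(4*theta) - 1/2).
pi/(4*theta) - 1/2 = 5.1015
(For comparison, the common estimate pi/4 * sqrt(N/k) = 5.6199; the exact maximiser is used here.)
Optimal iterations = 5

5


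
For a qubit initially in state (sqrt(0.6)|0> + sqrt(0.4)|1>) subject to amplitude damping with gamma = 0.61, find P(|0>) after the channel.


For amplitude damping with parameter gamma on state sqrt(a)|0> + sqrt(b)|1>:
alpha^2 = 0.6, beta^2 = 0.4
P(|0>) = alpha^2 + gamma * beta^2
= 0.6 + 0.61 * 0.4
= 0.6 + 0.2440
= 0.8440

0.8440


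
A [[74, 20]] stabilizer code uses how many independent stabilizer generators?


For an [[n,k]] stabilizer code:
Number of stabilizer generators = n - k
= 74 - 20
= 54

54


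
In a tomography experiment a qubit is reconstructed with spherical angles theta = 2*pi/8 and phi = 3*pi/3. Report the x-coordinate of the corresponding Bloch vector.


theta = 0.7854, phi = 3.1416
r_x = sin(theta)*cos(phi) = 0.7071 * -1.0000
r_x = -0.7071

-0.7071


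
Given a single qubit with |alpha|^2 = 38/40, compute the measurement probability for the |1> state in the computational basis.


|alpha|^2 = 38/40 = 0.9500
|beta|^2 = 1 - 38/40 = 2/40 = 0.0500
P(|1>) = |beta|^2 = 0.0500

0.0500


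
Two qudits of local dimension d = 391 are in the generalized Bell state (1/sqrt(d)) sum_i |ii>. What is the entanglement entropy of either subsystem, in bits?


For a maximally entangled state in d x d:
S = log2(d) = log2(391)
= 8.6110

8.6110


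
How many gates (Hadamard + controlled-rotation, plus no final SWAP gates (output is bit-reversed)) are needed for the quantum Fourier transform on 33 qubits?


Hadamard gates: 33
Controlled rotations: n*(n-1)/2 = 33*32/2 = 528
SWAP gates: 0 (omitted)
Total = 33 + 528
= 561

561


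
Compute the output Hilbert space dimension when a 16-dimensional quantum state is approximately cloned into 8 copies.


Output space = H^(tensor 8) where dim(H) = 16
dim = 16^8
= 256 (after 2 factors)
= 4096 (after 3 factors)
= 65536 (after 4 factors)
= 1048576 (after 5 factors)
= 16777216 (after 6 factors)
= 268435456 (after 7 factors)
= 4294967296 (after 8 factors)
= 4294967296

4294967296


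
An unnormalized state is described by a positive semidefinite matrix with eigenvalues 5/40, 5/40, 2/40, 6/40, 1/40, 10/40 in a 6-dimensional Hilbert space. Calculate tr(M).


tr(M) = sum of eigenvalues
= 5/40 + 5/40 + 2/40 + 6/40 + 1/40 + 10/40
= 29/40
= 0.7250

0.7250


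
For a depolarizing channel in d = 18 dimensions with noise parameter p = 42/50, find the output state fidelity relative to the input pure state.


F = (1-p) + p/d
= (1 - 0.8400) + 0.8400/18
= 0.1600 + 0.0467
= 0.2067

0.2067


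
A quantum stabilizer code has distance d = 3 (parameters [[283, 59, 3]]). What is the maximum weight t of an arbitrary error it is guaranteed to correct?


Code parameters: [[283, 59, 3]], distance d = 3.
Number of correctable errors = floor((d-1)/2)
= floor((3 - 1)/2)
= floor(2/2)
= 1

1


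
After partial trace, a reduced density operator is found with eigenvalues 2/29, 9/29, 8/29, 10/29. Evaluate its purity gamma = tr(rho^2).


tr(rho^2) = sum of eigenvalues squared
= (2/29)^2 + (9/29)^2 + (8/29)^2 + (10/29)^2
= (4 + 81 + 64 + 100) / 841
= 249/841
= 0.2961

0.2961


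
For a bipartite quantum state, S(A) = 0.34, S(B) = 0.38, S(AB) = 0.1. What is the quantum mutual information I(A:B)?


I(A:B) = S(A) + S(B) - S(AB)
= 0.34 + 0.38 - 0.1
= 0.6200

0.6200


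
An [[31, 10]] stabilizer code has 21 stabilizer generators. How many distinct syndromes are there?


Each stabilizer generator gives a binary (+1 or -1) measurement outcome.
With 21 independent generators:
Total syndromes = 2^21
= 2097152

2097152


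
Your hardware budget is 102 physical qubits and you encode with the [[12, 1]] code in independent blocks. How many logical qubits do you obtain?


Each code block uses 12 physical qubits for 1 logical qubit(s).
Number of complete blocks = floor(102 / 12) = 8
Logical qubits = 8 * 1
= 8

8


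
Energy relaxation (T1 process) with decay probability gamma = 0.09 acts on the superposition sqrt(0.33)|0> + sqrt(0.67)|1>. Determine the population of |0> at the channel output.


For amplitude damping with parameter gamma on state sqrt(a)|0> + sqrt(b)|1>:
alpha^2 = 0.33, beta^2 = 0.67
P(|0>) = alpha^2 + gamma * beta^2
= 0.33 + 0.09 * 0.67
= 0.33 + 0.0603
= 0.3903

0.3903


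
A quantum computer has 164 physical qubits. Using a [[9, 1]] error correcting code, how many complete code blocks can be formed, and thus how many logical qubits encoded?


Each code block uses 9 physical qubits for 1 logical qubit(s).
Number of complete blocks = floor(164 / 9) = 18
Logical qubits = 18 * 1
= 18

18


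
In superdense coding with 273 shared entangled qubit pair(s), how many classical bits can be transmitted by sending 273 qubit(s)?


Superdense coding allows 2 classical bits per shared entangled pair.
273 pair(s) -> 2 * 273 = 546 classical bits

546


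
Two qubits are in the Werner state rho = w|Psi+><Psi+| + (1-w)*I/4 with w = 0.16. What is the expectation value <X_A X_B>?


|Psi+> = (|01> + |10>)/sqrt(2)
For the pure Bell state, <X_A X_B> = +1 (Bell-state Pauli correlator).
The maximally-mixed part I/4 has tr(I/4 * P tensor P) = 0 for any traceless Pauli P.
So <X_A X_B>_rho = w * (+1) + (1 - w) * 0
= 0.16 * (+1)
= 0.1600

0.1600


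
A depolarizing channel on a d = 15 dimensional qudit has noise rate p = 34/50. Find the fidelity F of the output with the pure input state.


F = (1-p) + p/d
= (1 - 0.6800) + 0.6800/15
= 0.3200 + 0.0453
= 0.3653

0.3653


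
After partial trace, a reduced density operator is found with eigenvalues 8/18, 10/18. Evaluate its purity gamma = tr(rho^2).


tr(rho^2) = sum of eigenvalues squared
= (8/18)^2 + (10/18)^2
= (64 + 100) / 324
= 164/324
= 0.5062

0.5062


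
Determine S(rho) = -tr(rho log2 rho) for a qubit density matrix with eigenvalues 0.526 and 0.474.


S = -p*log2(p) - (1-p)*log2(1-p)
p = 0.5260, 1-p = 0.4740
= -0.5260 * log2(0.5260) - 0.4740 * log2(0.4740)
= -(-0.4875) - (-0.5105)
= 0.9980

0.9980


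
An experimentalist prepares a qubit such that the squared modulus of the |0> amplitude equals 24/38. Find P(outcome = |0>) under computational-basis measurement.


|alpha|^2 = 24/38 = 0.6316
|beta|^2 = 1 - 24/38 = 14/38 = 0.3684
P(|0>) = |alpha|^2 = 0.6316

0.6316


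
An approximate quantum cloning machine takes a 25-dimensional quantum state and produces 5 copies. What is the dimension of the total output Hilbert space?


Output space = H^(tensor 5) where dim(H) = 25
dim = 25^5
= 625 (after 2 factors)
= 15625 (after 3 factors)
= 390625 (after 4 factors)
= 9765625 (after 5 factors)
= 9765625

9765625


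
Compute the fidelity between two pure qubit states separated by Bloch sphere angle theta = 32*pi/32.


For states separated by angle theta on Bloch sphere:
F = cos^2(theta/2)
theta = 32*pi/32 = 3.1416
theta/2 = 1.5708
cos(theta/2) = 0.0000
F = 0.0000

0.0000


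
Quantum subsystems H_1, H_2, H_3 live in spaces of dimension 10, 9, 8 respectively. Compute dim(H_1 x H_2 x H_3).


dim(H_1 x H_2 x H_3) = 10 * 9 * 8
= 90 * 8
= 720

720


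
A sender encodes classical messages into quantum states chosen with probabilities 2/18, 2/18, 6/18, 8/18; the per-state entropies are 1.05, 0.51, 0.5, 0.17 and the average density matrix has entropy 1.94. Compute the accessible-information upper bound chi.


chi = S(rho) - sum_i p_i * S(rho_i)
Weighted entropy = 2/18 * 1.05 + 2/18 * 0.51 + 6/18 * 0.5 + 8/18 * 0.17
= 0.4156
chi = 1.94 - 0.4156
= 1.5244

1.5244


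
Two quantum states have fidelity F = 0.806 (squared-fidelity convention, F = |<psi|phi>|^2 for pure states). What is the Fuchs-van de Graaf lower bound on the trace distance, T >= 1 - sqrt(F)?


Fuchs-van de Graaf (squared-fidelity convention): 1 - sqrt(F) <= T <= sqrt(1 - F).
Lower bound: T >= 1 - sqrt(F)
sqrt(F) = sqrt(0.806) = 0.8978
T >= 1 - 0.8978
T >= 0.1022

0.1022


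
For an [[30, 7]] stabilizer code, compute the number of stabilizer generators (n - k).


For an [[n,k]] stabilizer code:
Number of stabilizer generators = n - k
= 30 - 7
= 23

23


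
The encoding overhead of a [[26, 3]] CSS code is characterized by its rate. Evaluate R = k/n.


Code rate R = k/n
= 3/26
= 0.1154

0.1154


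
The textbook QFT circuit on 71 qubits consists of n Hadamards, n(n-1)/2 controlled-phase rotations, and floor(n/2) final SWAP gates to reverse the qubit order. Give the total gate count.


Hadamard gates: 71
Controlled rotations: n*(n-1)/2 = 71*70/2 = 2485
SWAP gates: floor(n/2) = floor(71/2) = 35
Total = 71 + 2485 + 35
= 2591

2591


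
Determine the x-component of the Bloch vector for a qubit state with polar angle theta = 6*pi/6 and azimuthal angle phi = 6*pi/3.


theta = 3.1416, phi = 6.2832
r_x = sin(theta)*cos(phi) = 0.0000 * 1.0000
r_x = 0.0000

0.0000


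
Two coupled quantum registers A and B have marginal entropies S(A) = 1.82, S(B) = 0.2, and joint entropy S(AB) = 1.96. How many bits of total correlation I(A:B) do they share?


I(A:B) = S(A) + S(B) - S(AB)
= 1.82 + 0.2 - 1.96
= 0.0600

0.0600


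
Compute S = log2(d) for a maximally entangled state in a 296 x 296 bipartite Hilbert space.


For a maximally entangled state in d x d:
S = log2(d) = log2(296)
= 8.2095

8.2095


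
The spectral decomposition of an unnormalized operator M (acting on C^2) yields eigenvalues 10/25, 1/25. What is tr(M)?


tr(M) = sum of eigenvalues
= 10/25 + 1/25
= 11/25
= 0.4400

0.4400


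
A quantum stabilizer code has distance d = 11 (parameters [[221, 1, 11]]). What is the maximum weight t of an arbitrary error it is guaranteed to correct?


Code parameters: [[221, 1, 11]], distance d = 11.
Number of correctable errors = floor((d-1)/2)
= floor((11 - 1)/2)
= floor(10/2)
= 5

5


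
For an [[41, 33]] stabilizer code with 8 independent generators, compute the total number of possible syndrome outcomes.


Each stabilizer generator gives a binary (+1 or -1) measurement outcome.
With 8 independent generators:
Total syndromes = 2^8
= 256

256


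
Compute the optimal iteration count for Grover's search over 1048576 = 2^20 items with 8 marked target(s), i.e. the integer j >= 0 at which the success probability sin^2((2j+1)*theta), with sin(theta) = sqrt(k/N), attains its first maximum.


After j Grover iterations the success probability is P(j) = sin^2((2j+1)*theta), where sin(theta) = sqrt(k/N).
N = 2^20 = 1048576, k = 8
sin(theta) = sqrt(k/N) = 0.002762135864
theta = arcsin(sqrt(k/N)) = 0.002762139376 rad
P(j) reaches its first maximum when (2j+1)*theta is as close as possible to pi/2, i.e. j = round(pi/(4*theta) - 1/2).
pi/(4*theta) - 1/2 = 283.8441
(For comparison, the common estimate pi/4 * sqrt(N/k) = 284.3445; the exact maximiser is used here.)
Optimal iterations = 284

284


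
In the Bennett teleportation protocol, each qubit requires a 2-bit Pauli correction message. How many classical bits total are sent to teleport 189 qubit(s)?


Quantum teleportation requires 2 classical bits per qubit teleported.
189 qubit(s) -> 2 * 189 = 378 classical bits

378


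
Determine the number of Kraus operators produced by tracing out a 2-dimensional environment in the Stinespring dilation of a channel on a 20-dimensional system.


Tracing out the environment in an orthonormal basis {|i>_E} gives Kraus operators K_i = <i|_E U |0>_E.
Number of Kraus operators = dim(H_env) = d_env
= 2

2


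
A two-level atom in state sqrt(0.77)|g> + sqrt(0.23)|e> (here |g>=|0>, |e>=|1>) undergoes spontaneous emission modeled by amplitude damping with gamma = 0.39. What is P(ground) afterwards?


For amplitude damping with parameter gamma on state sqrt(a)|0> + sqrt(b)|1>:
alpha^2 = 0.77, beta^2 = 0.23
P(|0>) = alpha^2 + gamma * beta^2
= 0.77 + 0.39 * 0.23
= 0.77 + 0.0897
= 0.8597

0.8597


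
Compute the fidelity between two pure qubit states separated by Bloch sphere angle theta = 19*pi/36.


For states separated by angle theta on Bloch sphere:
F = cos^2(theta/2)
theta = 19*pi/36 = 1.6581
theta/2 = 0.8290
cos(theta/2) = 0.6756
F = 0.4564

0.4564


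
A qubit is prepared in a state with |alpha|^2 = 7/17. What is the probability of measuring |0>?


|alpha|^2 = 7/17 = 0.4118
|beta|^2 = 1 - 7/17 = 10/17 = 0.5882
P(|0>) = |alpha|^2 = 0.4118

0.4118


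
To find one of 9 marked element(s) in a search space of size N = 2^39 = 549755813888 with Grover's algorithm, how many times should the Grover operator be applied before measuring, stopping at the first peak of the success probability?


After j Grover iterations the success probability is P(j) = sin^2((2j+1)*theta), where sin(theta) = sqrt(k/N).
N = 2^39 = 549755813888, k = 9
sin(theta) = sqrt(k/N) = 4.046097457e-06
theta = arcsin(sqrt(k/N)) = 4.046097457e-06 rad
P(j) reaches its first maximum when (2j+1)*theta is as close as possible to pi/2, i.e. j = round(pi/(4*theta) - 1/2).
pi/(4*theta) - 1/2 = 194112.0175
(For comparison, the common estimate pi/4 * sqrt(N/k) = 194112.5175; the exact maximiser is used here.)
Optimal iterations = 194112

194112


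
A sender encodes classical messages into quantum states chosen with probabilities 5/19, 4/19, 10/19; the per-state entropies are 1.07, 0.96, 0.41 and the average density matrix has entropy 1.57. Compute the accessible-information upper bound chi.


chi = S(rho) - sum_i p_i * S(rho_i)
Weighted entropy = 5/19 * 1.07 + 4/19 * 0.96 + 10/19 * 0.41
= 0.6995
chi = 1.57 - 0.6995
= 0.8705

0.8705


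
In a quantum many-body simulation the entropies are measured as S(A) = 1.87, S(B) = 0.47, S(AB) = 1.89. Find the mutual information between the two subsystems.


I(A:B) = S(A) + S(B) - S(AB)
= 1.87 + 0.47 - 1.89
= 0.4500

0.4500


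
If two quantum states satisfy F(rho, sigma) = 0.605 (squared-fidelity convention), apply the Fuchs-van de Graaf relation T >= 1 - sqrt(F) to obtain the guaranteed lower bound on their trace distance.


Fuchs-van de Graaf (squared-fidelity convention): 1 - sqrt(F) <= T <= sqrt(1 - F).
Lower bound: T >= 1 - sqrt(F)
sqrt(F) = sqrt(0.605) = 0.7778
T >= 1 - 0.7778
T >= 0.2222

0.2222


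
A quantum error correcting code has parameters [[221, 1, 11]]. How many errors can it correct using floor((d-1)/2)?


Code parameters: [[221, 1, 11]], distance d = 11.
Number of correctable errors = floor((d-1)/2)
= floor((11 - 1)/2)
= floor(10/2)
= 5

5


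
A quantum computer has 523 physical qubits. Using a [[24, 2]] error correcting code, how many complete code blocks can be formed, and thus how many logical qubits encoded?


Each code block uses 24 physical qubits for 2 logical qubit(s).
Number of complete blocks = floor(523 / 24) = 21
Logical qubits = 21 * 2
= 42

42


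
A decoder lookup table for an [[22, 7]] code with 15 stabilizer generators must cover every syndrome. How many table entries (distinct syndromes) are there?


Each stabilizer generator gives a binary (+1 or -1) measurement outcome.
With 15 independent generators:
Total syndromes = 2^15
= 32768

32768


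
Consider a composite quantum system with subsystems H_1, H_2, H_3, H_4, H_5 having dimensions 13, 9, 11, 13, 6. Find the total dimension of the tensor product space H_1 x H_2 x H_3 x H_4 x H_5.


dim(H_1 x H_2 x H_3 x H_4 x H_5) = 13 * 9 * 11 * 13 * 6
= 117 * 11 * 13 * 6
= 1287 * 13 * 6
= 16731 * 6
= 100386

100386


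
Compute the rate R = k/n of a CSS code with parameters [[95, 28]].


Code rate R = k/n
= 28/95
= 0.2947

0.2947


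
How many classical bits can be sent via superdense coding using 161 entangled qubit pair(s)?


Superdense coding allows 2 classical bits per shared entangled pair.
161 pair(s) -> 2 * 161 = 322 classical bits

322


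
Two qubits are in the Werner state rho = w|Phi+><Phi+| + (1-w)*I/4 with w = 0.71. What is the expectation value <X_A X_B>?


|Phi+> = (|00> + |11>)/sqrt(2)
For the pure Bell state, <X_A X_B> = +1 (Bell-state Pauli correlator).
The maximally-mixed part I/4 has tr(I/4 * P tensor P) = 0 for any traceless Pauli P.
So <X_A X_B>_rho = w * (+1) + (1 - w) * 0
= 0.71 * (+1)
= 0.7100

0.7100


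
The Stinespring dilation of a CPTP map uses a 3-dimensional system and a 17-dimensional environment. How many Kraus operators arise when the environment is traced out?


Tracing out the environment in an orthonormal basis {|i>_E} gives Kraus operators K_i = <i|_E U |0>_E.
Number of Kraus operators = dim(H_env) = d_env
= 17

17


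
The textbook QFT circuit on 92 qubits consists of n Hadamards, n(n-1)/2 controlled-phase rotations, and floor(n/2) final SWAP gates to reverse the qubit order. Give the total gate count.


Hadamard gates: 92
Controlled rotations: n*(n-1)/2 = 92*91/2 = 4186
SWAP gates: floor(n/2) = floor(92/2) = 46
Total = 92 + 4186 + 46
= 4324

4324


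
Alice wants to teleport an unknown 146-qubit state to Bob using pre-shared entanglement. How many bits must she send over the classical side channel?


Quantum teleportation requires 2 classical bits per qubit teleported.
146 qubit(s) -> 2 * 146 = 292 classical bits

292


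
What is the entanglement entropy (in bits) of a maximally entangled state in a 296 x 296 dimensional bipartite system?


For a maximally entangled state in d x d:
S = log2(d) = log2(296)
= 8.2095

8.2095


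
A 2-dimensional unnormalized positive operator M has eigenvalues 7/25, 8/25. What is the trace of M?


tr(M) = sum of eigenvalues
= 7/25 + 8/25
= 15/25
= 0.6000

0.6000


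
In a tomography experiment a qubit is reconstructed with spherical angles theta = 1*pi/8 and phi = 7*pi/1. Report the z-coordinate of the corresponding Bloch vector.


theta = 0.3927, phi = 21.9911
r_z = cos(theta) = 0.9239

0.9239


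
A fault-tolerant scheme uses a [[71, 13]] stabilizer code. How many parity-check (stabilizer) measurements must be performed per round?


For an [[n,k]] stabilizer code:
Number of stabilizer generators = n - k
= 71 - 13
= 58

58


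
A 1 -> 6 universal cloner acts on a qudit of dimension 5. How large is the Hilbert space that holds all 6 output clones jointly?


Output space = H^(tensor 6) where dim(H) = 5
dim = 5^6
= 25 (after 2 factors)
= 125 (after 3 factors)
= 625 (after 4 factors)
= 3125 (after 5 factors)
= 15625 (after 6 factors)
= 15625

15625


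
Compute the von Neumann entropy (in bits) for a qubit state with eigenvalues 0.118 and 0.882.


S = -p*log2(p) - (1-p)*log2(1-p)
p = 0.1180, 1-p = 0.8820
= -0.1180 * log2(0.1180) - 0.8820 * log2(0.8820)
= -(-0.3638) - (-0.1598)
= 0.5236

0.5236


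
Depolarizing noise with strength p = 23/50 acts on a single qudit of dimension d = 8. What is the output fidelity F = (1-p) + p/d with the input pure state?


F = (1-p) + p/d
= (1 - 0.4600) + 0.4600/8
= 0.5400 + 0.0575
= 0.5975

0.5975


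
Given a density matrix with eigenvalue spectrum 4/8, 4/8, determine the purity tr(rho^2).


tr(rho^2) = sum of eigenvalues squared
= (4/8)^2 + (4/8)^2
= (16 + 16) / 64
= 32/64
= 0.5000

0.5000


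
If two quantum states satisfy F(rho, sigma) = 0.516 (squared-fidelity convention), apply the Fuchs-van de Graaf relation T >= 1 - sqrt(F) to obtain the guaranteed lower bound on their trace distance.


Fuchs-van de Graaf (squared-fidelity convention): 1 - sqrt(F) <= T <= sqrt(1 - F).
Lower bound: T >= 1 - sqrt(F)
sqrt(F) = sqrt(0.516) = 0.7183
T >= 1 - 0.7183
T >= 0.2817

0.2817


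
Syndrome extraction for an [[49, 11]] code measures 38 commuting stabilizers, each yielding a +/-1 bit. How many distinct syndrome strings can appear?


Each stabilizer generator gives a binary (+1 or -1) measurement outcome.
With 38 independent generators:
Total syndromes = 2^38
= 274877906944

274877906944


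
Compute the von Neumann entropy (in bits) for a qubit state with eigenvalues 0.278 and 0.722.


S = -p*log2(p) - (1-p)*log2(1-p)
p = 0.2780, 1-p = 0.7220
= -0.2780 * log2(0.2780) - 0.7220 * log2(0.7220)
= -(-0.5134) - (-0.3393)
= 0.8527

0.8527


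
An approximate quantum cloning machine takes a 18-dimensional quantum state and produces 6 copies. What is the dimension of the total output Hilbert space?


Output space = H^(tensor 6) where dim(H) = 18
dim = 18^6
= 324 (after 2 factors)
= 5832 (after 3 factors)
= 104976 (after 4 factors)
= 1889568 (after 5 factors)
= 34012224 (after 6 factors)
= 34012224

34012224


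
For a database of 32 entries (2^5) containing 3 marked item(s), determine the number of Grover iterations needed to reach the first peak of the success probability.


After j Grover iterations the success probability is P(j) = sin^2((2j+1)*theta), where sin(theta) = sqrt(k/N).
N = 2^5 = 32, k = 3
sin(theta) = sqrt(k/N) = 0.3061862178
theta = arcsin(sqrt(k/N)) = 0.3111842443 rad
P(j) reaches its first maximum when (2j+1)*theta is as close as possible to pi/2, i.e. j = round(pi/(4*theta) - 1/2).
pi/(4*theta) - 1/2 = 2.0239
(For comparison, the common estimate pi/4 * sqrt(N/k) = 2.5651; the exact maximiser is used here.)
Optimal iterations = 2

2


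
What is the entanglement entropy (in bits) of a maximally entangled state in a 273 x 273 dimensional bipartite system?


For a maximally entangled state in d x d:
S = log2(d) = log2(273)
= 8.0928

8.0928


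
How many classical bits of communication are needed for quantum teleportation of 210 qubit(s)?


Quantum teleportation requires 2 classical bits per qubit teleported.
210 qubit(s) -> 2 * 210 = 420 classical bits

420


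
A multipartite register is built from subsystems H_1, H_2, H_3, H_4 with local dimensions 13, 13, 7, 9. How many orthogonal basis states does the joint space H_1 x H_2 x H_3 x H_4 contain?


dim(H_1 x H_2 x H_3 x H_4) = 13 * 13 * 7 * 9
= 169 * 7 * 9
= 1183 * 9
= 10647

10647


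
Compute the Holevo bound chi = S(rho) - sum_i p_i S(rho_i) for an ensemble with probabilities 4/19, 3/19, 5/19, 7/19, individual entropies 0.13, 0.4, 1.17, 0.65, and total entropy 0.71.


chi = S(rho) - sum_i p_i * S(rho_i)
Weighted entropy = 4/19 * 0.13 + 3/19 * 0.4 + 5/19 * 1.17 + 7/19 * 0.65
= 0.6379
chi = 0.71 - 0.6379
= 0.0721

0.0721


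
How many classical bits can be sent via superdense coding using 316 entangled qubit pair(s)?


Superdense coding allows 2 classical bits per shared entangled pair.
316 pair(s) -> 2 * 316 = 632 classical bits

632


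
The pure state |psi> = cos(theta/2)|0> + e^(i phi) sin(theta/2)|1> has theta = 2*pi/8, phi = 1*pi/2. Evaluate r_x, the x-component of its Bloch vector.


theta = 0.7854, phi = 1.5708
r_x = sin(theta)*cos(phi) = 0.7071 * 0.0000
r_x = 0.0000

0.0000


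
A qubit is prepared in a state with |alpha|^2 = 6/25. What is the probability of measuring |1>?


|alpha|^2 = 6/25 = 0.2400
|beta|^2 = 1 - 6/25 = 19/25 = 0.7600
P(|1>) = |beta|^2 = 0.7600

0.7600


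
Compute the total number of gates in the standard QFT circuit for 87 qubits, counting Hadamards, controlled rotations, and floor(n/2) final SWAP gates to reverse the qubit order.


Hadamard gates: 87
Controlled rotations: n*(n-1)/2 = 87*86/2 = 3741
SWAP gates: floor(n/2) = floor(87/2) = 43
Total = 87 + 3741 + 43
= 3871

3871


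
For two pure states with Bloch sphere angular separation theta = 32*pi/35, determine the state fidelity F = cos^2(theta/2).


For states separated by angle theta on Bloch sphere:
F = cos^2(theta/2)
theta = 32*pi/35 = 2.8723
theta/2 = 1.4362
cos(theta/2) = 0.1342
F = 0.0180

0.0180


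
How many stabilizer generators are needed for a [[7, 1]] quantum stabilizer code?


For an [[n,k]] stabilizer code:
Number of stabilizer generators = n - k
= 7 - 1
= 6

6


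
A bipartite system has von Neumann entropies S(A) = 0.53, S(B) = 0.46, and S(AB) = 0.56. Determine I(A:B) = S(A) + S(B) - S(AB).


I(A:B) = S(A) + S(B) - S(AB)
= 0.53 + 0.46 - 0.56
= 0.4300

0.4300


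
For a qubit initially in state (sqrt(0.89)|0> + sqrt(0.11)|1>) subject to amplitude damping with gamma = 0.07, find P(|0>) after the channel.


For amplitude damping with parameter gamma on state sqrt(a)|0> + sqrt(b)|1>:
alpha^2 = 0.89, beta^2 = 0.11
P(|0>) = alpha^2 + gamma * beta^2
= 0.89 + 0.07 * 0.11
= 0.89 + 0.0077
= 0.8977

0.8977


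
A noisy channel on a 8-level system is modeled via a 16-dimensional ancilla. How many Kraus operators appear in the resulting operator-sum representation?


Tracing out the environment in an orthonormal basis {|i>_E} gives Kraus operators K_i = <i|_E U |0>_E.
Number of Kraus operators = dim(H_env) = d_env
= 16

16


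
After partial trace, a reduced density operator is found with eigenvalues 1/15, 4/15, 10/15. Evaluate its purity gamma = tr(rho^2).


tr(rho^2) = sum of eigenvalues squared
= (1/15)^2 + (4/15)^2 + (10/15)^2
= (1 + 16 + 100) / 225
= 117/225
= 0.5200

0.5200


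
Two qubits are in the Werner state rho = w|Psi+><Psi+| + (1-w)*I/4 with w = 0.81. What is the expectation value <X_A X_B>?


|Psi+> = (|01> + |10>)/sqrt(2)
For the pure Bell state, <X_A X_B> = +1 (Bell-state Pauli correlator).
The maximally-mixed part I/4 has tr(I/4 * P tensor P) = 0 for any traceless Pauli P.
So <X_A X_B>_rho = w * (+1) + (1 - w) * 0
= 0.81 * (+1)
= 0.8100

0.8100


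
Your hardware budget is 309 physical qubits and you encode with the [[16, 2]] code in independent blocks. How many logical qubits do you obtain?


Each code block uses 16 physical qubits for 2 logical qubit(s).
Number of complete blocks = floor(309 / 16) = 19
Logical qubits = 19 * 2
= 38

38


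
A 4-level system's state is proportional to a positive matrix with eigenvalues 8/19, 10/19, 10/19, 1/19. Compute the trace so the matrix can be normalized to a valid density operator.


tr(M) = sum of eigenvalues
= 8/19 + 10/19 + 10/19 + 1/19
= 29/19
= 1.5263

1.5263


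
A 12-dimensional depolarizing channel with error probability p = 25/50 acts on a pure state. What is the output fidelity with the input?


F = (1-p) + p/d
= (1 - 0.5000) + 0.5000/12
= 0.5000 + 0.0417
= 0.5417

0.5417


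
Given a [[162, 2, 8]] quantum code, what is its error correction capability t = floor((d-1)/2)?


Code parameters: [[162, 2, 8]], distance d = 8.
Number of correctable errors = floor((d-1)/2)
= floor((8 - 1)/2)
= floor(7/2)
= 3

3


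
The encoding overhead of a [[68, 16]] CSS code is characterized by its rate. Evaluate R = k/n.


Code rate R = k/n
= 16/68
= 0.2353

0.2353


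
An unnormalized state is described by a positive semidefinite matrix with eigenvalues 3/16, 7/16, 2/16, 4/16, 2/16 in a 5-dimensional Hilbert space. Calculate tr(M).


tr(M) = sum of eigenvalues
= 3/16 + 7/16 + 2/16 + 4/16 + 2/16
= 18/16
= 1.1250

1.1250


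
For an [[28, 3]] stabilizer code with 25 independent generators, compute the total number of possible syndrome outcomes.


Each stabilizer generator gives a binary (+1 or -1) measurement outcome.
With 25 independent generators:
Total syndromes = 2^25
= 33554432

33554432


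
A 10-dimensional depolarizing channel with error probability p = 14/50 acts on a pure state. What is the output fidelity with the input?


F = (1-p) + p/d
= (1 - 0.2800) + 0.2800/10
= 0.7200 + 0.0280
= 0.7480

0.7480


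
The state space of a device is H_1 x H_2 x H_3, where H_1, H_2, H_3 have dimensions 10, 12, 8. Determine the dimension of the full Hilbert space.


dim(H_1 x H_2 x H_3) = 10 * 12 * 8
= 120 * 8
= 960

960


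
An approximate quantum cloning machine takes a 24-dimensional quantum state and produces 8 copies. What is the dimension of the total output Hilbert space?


Output space = H^(tensor 8) where dim(H) = 24
dim = 24^8
= 576 (after 2 factors)
= 13824 (after 3 factors)
= 331776 (after 4 factors)
= 7962624 (after 5 factors)
= 191102976 (after 6 factors)
= 4586471424 (after 7 factors)
= 110075314176 (after 8 factors)
= 110075314176

110075314176


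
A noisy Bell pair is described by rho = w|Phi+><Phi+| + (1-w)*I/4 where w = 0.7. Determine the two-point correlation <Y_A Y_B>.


|Phi+> = (|00> + |11>)/sqrt(2)
For the pure Bell state, <Y_A Y_B> = -1 (Bell-state Pauli correlator).
The maximally-mixed part I/4 has tr(I/4 * P tensor P) = 0 for any traceless Pauli P.
So <Y_A Y_B>_rho = w * (-1) + (1 - w) * 0
= 0.7 * (-1)
= -0.7000

-0.7000


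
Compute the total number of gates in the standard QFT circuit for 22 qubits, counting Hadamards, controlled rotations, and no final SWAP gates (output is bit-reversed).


Hadamard gates: 22
Controlled rotations: n*(n-1)/2 = 22*21/2 = 231
SWAP gates: 0 (omitted)
Total = 22 + 231
= 253

253


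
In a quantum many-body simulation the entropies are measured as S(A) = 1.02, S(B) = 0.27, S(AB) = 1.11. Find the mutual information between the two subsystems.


I(A:B) = S(A) + S(B) - S(AB)
= 1.02 + 0.27 - 1.11
= 0.1800

0.1800


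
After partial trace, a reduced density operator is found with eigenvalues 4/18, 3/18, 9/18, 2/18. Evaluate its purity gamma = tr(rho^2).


tr(rho^2) = sum of eigenvalues squared
= (4/18)^2 + (3/18)^2 + (9/18)^2 + (2/18)^2
= (16 + 9 + 81 + 4) / 324
= 110/324
= 0.3395

0.3395


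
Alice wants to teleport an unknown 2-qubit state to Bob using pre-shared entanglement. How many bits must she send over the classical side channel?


Quantum teleportation requires 2 classical bits per qubit teleported.
2 qubit(s) -> 2 * 2 = 4 classical bits

4


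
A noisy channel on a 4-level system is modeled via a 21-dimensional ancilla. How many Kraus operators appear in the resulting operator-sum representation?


Tracing out the environment in an orthonormal basis {|i>_E} gives Kraus operators K_i = <i|_E U |0>_E.
Number of Kraus operators = dim(H_env) = d_env
= 21

21


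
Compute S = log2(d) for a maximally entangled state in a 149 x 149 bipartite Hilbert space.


For a maximally entangled state in d x d:
S = log2(d) = log2(149)
= 7.2192

7.2192


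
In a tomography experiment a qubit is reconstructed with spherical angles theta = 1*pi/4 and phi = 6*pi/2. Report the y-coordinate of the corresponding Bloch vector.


theta = 0.7854, phi = 9.4248
r_y = sin(theta)*sin(phi) = 0.7071 * 0.0000
r_y = 0.0000

0.0000


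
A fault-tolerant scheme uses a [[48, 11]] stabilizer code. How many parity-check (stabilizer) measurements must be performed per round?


For an [[n,k]] stabilizer code:
Number of stabilizer generators = n - k
= 48 - 11
= 37

37


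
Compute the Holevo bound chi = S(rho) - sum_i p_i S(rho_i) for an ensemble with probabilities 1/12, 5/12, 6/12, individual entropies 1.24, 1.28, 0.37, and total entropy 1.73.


chi = S(rho) - sum_i p_i * S(rho_i)
Weighted entropy = 1/12 * 1.24 + 5/12 * 1.28 + 6/12 * 0.37
= 0.8217
chi = 1.73 - 0.8217
= 0.9083

0.9083


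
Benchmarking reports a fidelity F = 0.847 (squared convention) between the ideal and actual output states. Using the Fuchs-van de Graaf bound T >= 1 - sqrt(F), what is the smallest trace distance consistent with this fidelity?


Fuchs-van de Graaf (squared-fidelity convention): 1 - sqrt(F) <= T <= sqrt(1 - F).
Lower bound: T >= 1 - sqrt(F)
sqrt(F) = sqrt(0.847) = 0.9203
T >= 1 - 0.9203
T >= 0.0797

0.0797


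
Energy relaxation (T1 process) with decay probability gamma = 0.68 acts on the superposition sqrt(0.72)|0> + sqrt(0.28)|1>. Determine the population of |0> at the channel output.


For amplitude damping with parameter gamma on state sqrt(a)|0> + sqrt(b)|1>:
alpha^2 = 0.72, beta^2 = 0.28
P(|0>) = alpha^2 + gamma * beta^2
= 0.72 + 0.68 * 0.28
= 0.72 + 0.1904
= 0.9104

0.9104


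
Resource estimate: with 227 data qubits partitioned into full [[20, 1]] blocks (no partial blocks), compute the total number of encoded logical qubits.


Each code block uses 20 physical qubits for 1 logical qubit(s).
Number of complete blocks = floor(227 / 20) = 11
Logical qubits = 11 * 1
= 11

11


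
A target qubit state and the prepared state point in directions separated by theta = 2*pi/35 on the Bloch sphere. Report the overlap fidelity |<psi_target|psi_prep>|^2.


For states separated by angle theta on Bloch sphere:
F = cos^2(theta/2)
theta = 2*pi/35 = 0.1795
theta/2 = 0.0898
cos(theta/2) = 0.9960
F = 0.9920

0.9920
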